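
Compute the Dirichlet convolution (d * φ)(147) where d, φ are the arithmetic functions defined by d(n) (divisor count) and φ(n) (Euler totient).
(d * φ)(147) = 228

Divisors of 147: [1, 3, 7, 21, 49, 147]. For each d | 147:
  d = 1: d(1) · φ(147/1) = 1 · 84 = 84
  d = 3: d(3) · φ(147/3) = 2 · 42 = 84
  d = 7: d(7) · φ(147/7) = 2 · 12 = 24
  d = 21: d(21) · φ(147/21) = 4 · 6 = 24
  d = 49: d(49) · φ(147/49) = 3 · 2 = 6
  d = 147: d(147) · φ(147/147) = 6 · 1 = 6
Summing: (d * φ)(147) = 84 + 84 + 24 + 24 + 6 + 6 = 228.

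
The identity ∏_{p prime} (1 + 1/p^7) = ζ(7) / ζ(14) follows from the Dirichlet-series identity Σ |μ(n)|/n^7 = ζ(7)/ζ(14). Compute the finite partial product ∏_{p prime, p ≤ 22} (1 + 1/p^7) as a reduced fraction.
∏ = 1068826090093603336253543016500022477644576/1060040977976779320486482915314295925421875

The primes p ≤ 22 are [2, 3, 5, 7, 11, 13, 17, 19]. For each, (1 + 1/p^7) = (p^7 + 1)/p^7. Multiplying these fractions over p ∈ [2, 3, 5, 7, 11, 13, 17, 19] gives 1068826090093603336253543016500022477644576/1060040977976779320486482915314295925421875. (In the limit P → ∞ this tends to ζ(7)/ζ(14).)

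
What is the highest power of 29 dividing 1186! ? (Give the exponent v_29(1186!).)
v_29(1186!) = 41

Legendre's formula: v_p(n!) = Σ_{k ≥ 1} ⌊n / p^k⌋. For p = 29, n = 1186, the terms are:
  ⌊1186/29^1⌋ = ⌊1186/29⌋ = 40
  ⌊1186/29^2⌋ = ⌊1186/841⌋ = 1
(the next term ⌊1186/29^3⌋ = 0, terminating the sum). Summing: v_29(1186!) = 40 + 1 = 41.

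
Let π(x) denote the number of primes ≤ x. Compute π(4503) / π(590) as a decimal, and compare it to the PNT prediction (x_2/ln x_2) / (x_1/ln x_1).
π(4503)/π(590) = 610/107 ≈ 5.7009;  PNT prediction ≈ 5.7883.

π(590) = 107 and π(4503) = 610, so π(4503)/π(590) ≈ 5.7009. The PNT-predicted ratio is (4503/ln(4503)) / (590/ln(590)) ≈ 5.7883. The two agree to within a few percent, as expected.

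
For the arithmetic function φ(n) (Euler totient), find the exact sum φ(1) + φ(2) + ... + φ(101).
Σ_{n ≤ 101} φ(n) = 3144

Compute φ(n) for each 1 ≤ n ≤ 101: φ(1) = 1, φ(2) = 1, φ(3) = 2, φ(4) = 2, φ(5) = 4, φ(6) = 2, φ(7) = 6, φ(8) = 4, φ(9) = 6, φ(10) = 4, φ(11) = 10, φ(12) = 4, φ(13) = 12, φ(14) = 6, φ(15) = 8, φ(16) = 8, φ(17) = 16, φ(18) = 6, φ(19) = 18, φ(20) = 8, φ(21) = 12, φ(22) = 10, φ(23) = 22, φ(24) = 8, φ(25) = 20, φ(26) = 12, φ(27) = 18, φ(28) = 12, φ(29) = 28, φ(30) = 8, φ(31) = 30, φ(32) = 16, φ(33) = 20, φ(34) = 16, φ(35) = 24, φ(36) = 12, φ(37) = 36, φ(38) = 18, φ(39) = 24, φ(40) = 16, φ(41) = 40, φ(42) = 12, φ(43) = 42, φ(44) = 20, φ(45) = 24, φ(46) = 22, φ(47) = 46, φ(48) = 16, φ(49) = 42, φ(50) = 20, φ(51) = 32, φ(52) = 24, φ(53) = 52, φ(54) = 18, φ(55) = 40, φ(56) = 24, φ(57) = 36, φ(58) = 28, φ(59) = 58, φ(60) = 16, φ(61) = 60, φ(62) = 30, φ(63) = 36, φ(64) = 32, φ(65) = 48, φ(66) = 20, φ(67) = 66, φ(68) = 32, φ(69) = 44, φ(70) = 24, φ(71) = 70, φ(72) = 24, φ(73) = 72, φ(74) = 36, φ(75) = 40, φ(76) = 36, φ(77) = 60, φ(78) = 24, φ(79) = 78, φ(80) = 32, φ(81) = 54, φ(82) = 40, φ(83) = 82, φ(84) = 24, φ(85) = 64, φ(86) = 42, φ(87) = 56, φ(88) = 40, φ(89) = 88, φ(90) = 24, φ(91) = 72, φ(92) = 44, φ(93) = 60, φ(94) = 46, φ(95) = 72, φ(96) = 32, φ(97) = 96, φ(98) = 42, φ(99) = 60, φ(100) = 40, φ(101) = 100. Summing all 101 values: 3144. (Average order: Σ_{n ≤ x} φ(n) ~ (3/π²) x². For x = 101, (3/π²)·101² ≈ 3100.73.)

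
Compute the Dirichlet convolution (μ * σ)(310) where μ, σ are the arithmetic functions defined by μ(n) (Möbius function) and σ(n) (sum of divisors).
(μ * σ)(310) = 310

Divisors of 310: [1, 2, 5, 10, 31, 62, 155, 310]. For each d | 310:
  d = 1: μ(1) · σ(310/1) = 1 · 576 = 576
  d = 2: μ(2) · σ(310/2) = -1 · 192 = -192
  d = 5: μ(5) · σ(310/5) = -1 · 96 = -96
  d = 10: μ(10) · σ(310/10) = 1 · 32 = 32
  d = 31: μ(31) · σ(310/31) = -1 · 18 = -18
  d = 62: μ(62) · σ(310/62) = 1 · 6 = 6
  d = 155: μ(155) · σ(310/155) = 1 · 3 = 3
  d = 310: μ(310) · σ(310/310) = -1 · 1 = -1
Summing: (μ * σ)(310) = 576 + -192 + -96 + 32 + -18 + 6 + 3 + -1 = 310.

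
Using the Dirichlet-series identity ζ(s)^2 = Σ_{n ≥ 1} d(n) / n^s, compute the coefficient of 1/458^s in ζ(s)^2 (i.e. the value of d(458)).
d(458) = 4

ζ(s)^2 = (Σ 1/m^s)(Σ 1/k^s). The coefficient of 1/n^s in the product is the number of ordered pairs (m, k) with mk = n, which equals d(n). For n = 458, divisors are [1, 2, 229, 458], so d(458) = 4.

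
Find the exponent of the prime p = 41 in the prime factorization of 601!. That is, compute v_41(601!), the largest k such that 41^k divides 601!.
v_41(601!) = 14

Legendre's formula: v_p(n!) = Σ_{k ≥ 1} ⌊n / p^k⌋. For p = 41, n = 601, the terms are:
  ⌊601/41^1⌋ = ⌊601/41⌋ = 14
(the next term ⌊601/41^2⌋ = 0, terminating the sum). Summing: v_41(601!) = 14 = 14.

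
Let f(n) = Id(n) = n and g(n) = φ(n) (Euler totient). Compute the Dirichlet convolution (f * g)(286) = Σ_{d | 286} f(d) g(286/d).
(Id * φ)(286) = 1575

Divisors of 286: [1, 2, 11, 13, 22, 26, 143, 286]. For each d | 286:
  d = 1: Id(1) · φ(286/1) = 1 · 120 = 120
  d = 2: Id(2) · φ(286/2) = 2 · 120 = 240
  d = 11: Id(11) · φ(286/11) = 11 · 12 = 132
  d = 13: Id(13) · φ(286/13) = 13 · 10 = 130
  d = 22: Id(22) · φ(286/22) = 22 · 12 = 264
  d = 26: Id(26) · φ(286/26) = 26 · 10 = 260
  d = 143: Id(143) · φ(286/143) = 143 · 1 = 143
  d = 286: Id(286) · φ(286/286) = 286 · 1 = 286
Summing: (Id * φ)(286) = 120 + 240 + 132 + 130 + 264 + 260 + 143 + 286 = 1575.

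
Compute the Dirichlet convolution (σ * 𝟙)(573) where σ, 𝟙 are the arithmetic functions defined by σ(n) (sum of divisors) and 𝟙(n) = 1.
(σ * 𝟙)(573) = 965

Divisors of 573: [1, 3, 191, 573]. For each d | 573:
  d = 1: σ(1) · 𝟙(573/1) = 1 · 1 = 1
  d = 3: σ(3) · 𝟙(573/3) = 4 · 1 = 4
  d = 191: σ(191) · 𝟙(573/191) = 192 · 1 = 192
  d = 573: σ(573) · 𝟙(573/573) = 768 · 1 = 768
Summing: (σ * 𝟙)(573) = 1 + 4 + 192 + 768 = 965.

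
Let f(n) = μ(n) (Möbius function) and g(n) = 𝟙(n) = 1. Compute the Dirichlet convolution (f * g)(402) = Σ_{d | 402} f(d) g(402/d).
(μ * 𝟙)(402) = 0

Divisors of 402: [1, 2, 3, 6, 67, 134, 201, 402]. For each d | 402:
  d = 1: μ(1) · 𝟙(402/1) = 1 · 1 = 1
  d = 2: μ(2) · 𝟙(402/2) = -1 · 1 = -1
  d = 3: μ(3) · 𝟙(402/3) = -1 · 1 = -1
  d = 6: μ(6) · 𝟙(402/6) = 1 · 1 = 1
  d = 67: μ(67) · 𝟙(402/67) = -1 · 1 = -1
  d = 134: μ(134) · 𝟙(402/134) = 1 · 1 = 1
  d = 201: μ(201) · 𝟙(402/201) = 1 · 1 = 1
  d = 402: μ(402) · 𝟙(402/402) = -1 · 1 = -1
Summing: (μ * 𝟙)(402) = 1 + -1 + -1 + 1 + -1 + 1 + 1 + -1 = 0.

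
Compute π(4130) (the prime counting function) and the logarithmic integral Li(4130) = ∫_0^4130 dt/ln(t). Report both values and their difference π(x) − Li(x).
π(4130) = 568;  Li(4130) ≈ 581.01;  π(x) − Li(x) ≈ -13.01.

Direct count of primes ≤ 4130 gives π(4130) = 568. Numerical evaluation of the logarithmic integral gives Li(4130) ≈ 581.01. The difference π(x) − Li(x) ≈ -13.01 is typically negative for small/moderate x (Li(x) overestimates), though Littlewood's theorem shows this sign changes infinitely often.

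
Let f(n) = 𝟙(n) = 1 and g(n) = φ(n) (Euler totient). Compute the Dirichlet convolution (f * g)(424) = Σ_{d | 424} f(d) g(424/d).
(𝟙 * φ)(424) = 424

Divisors of 424: [1, 2, 4, 8, 53, 106, 212, 424]. For each d | 424:
  d = 1: 𝟙(1) · φ(424/1) = 1 · 208 = 208
  d = 2: 𝟙(2) · φ(424/2) = 1 · 104 = 104
  d = 4: 𝟙(4) · φ(424/4) = 1 · 52 = 52
  d = 8: 𝟙(8) · φ(424/8) = 1 · 52 = 52
  d = 53: 𝟙(53) · φ(424/53) = 1 · 4 = 4
  d = 106: 𝟙(106) · φ(424/106) = 1 · 2 = 2
  d = 212: 𝟙(212) · φ(424/212) = 1 · 1 = 1
  d = 424: 𝟙(424) · φ(424/424) = 1 · 1 = 1
Summing: (𝟙 * φ)(424) = 208 + 104 + 52 + 52 + 4 + 2 + 1 + 1 = 424.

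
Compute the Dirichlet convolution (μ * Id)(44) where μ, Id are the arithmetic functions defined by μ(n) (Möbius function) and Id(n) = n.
(μ * Id)(44) = 20

Divisors of 44: [1, 2, 4, 11, 22, 44]. For each d | 44:
  d = 1: μ(1) · Id(44/1) = 1 · 44 = 44
  d = 2: μ(2) · Id(44/2) = -1 · 22 = -22
  d = 4: μ(4) · Id(44/4) = 0 · 11 = 0
  d = 11: μ(11) · Id(44/11) = -1 · 4 = -4
  d = 22: μ(22) · Id(44/22) = 1 · 2 = 2
  d = 44: μ(44) · Id(44/44) = 0 · 1 = 0
Summing: (μ * Id)(44) = 44 + -22 + 0 + -4 + 2 + 0 = 20.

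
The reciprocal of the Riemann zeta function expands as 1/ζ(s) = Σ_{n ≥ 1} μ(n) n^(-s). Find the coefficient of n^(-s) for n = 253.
μ(253) = 1

Factor n = 253 = 11 · 23. μ(n) = 0 if any exponent ≥ 2 (not squarefree); otherwise μ(n) = (−1)^{ω(n)} where ω(n) is the number of distinct prime factors. Applying: μ(253) = 1.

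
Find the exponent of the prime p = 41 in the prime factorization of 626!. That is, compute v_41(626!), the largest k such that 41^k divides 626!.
v_41(626!) = 15

Legendre's formula: v_p(n!) = Σ_{k ≥ 1} ⌊n / p^k⌋. For p = 41, n = 626, the terms are:
  ⌊626/41^1⌋ = ⌊626/41⌋ = 15
(the next term ⌊626/41^2⌋ = 0, terminating the sum). Summing: v_41(626!) = 15 = 15.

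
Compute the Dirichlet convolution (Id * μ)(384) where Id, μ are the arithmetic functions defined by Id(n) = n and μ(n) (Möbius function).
(Id * μ)(384) = 128

Divisors of 384: [1, 2, 3, 4, 6, 8, 12, 16, 24, 32, 48, 64, 96, 128, 192, 384]. For each d | 384:
  d = 1: Id(1) · μ(384/1) = 1 · 0 = 0
  d = 2: Id(2) · μ(384/2) = 2 · 0 = 0
  d = 3: Id(3) · μ(384/3) = 3 · 0 = 0
  d = 4: Id(4) · μ(384/4) = 4 · 0 = 0
  d = 6: Id(6) · μ(384/6) = 6 · 0 = 0
  d = 8: Id(8) · μ(384/8) = 8 · 0 = 0
  d = 12: Id(12) · μ(384/12) = 12 · 0 = 0
  d = 16: Id(16) · μ(384/16) = 16 · 0 = 0
  d = 24: Id(24) · μ(384/24) = 24 · 0 = 0
  d = 32: Id(32) · μ(384/32) = 32 · 0 = 0
  d = 48: Id(48) · μ(384/48) = 48 · 0 = 0
  d = 64: Id(64) · μ(384/64) = 64 · 1 = 64
  d = 96: Id(96) · μ(384/96) = 96 · 0 = 0
  d = 128: Id(128) · μ(384/128) = 128 · -1 = -128
  d = 192: Id(192) · μ(384/192) = 192 · -1 = -192
  d = 384: Id(384) · μ(384/384) = 384 · 1 = 384
Summing: (Id * μ)(384) = 0 + 0 + 0 + 0 + 0 + 0 + 0 + 0 + 0 + 0 + 0 + 64 + 0 + -128 + -192 + 384 = 128.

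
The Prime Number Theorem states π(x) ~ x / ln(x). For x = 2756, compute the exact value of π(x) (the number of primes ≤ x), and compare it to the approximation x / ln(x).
π(2756) = 402;  x/ln(x) ≈ 347.91;  relative error ≈ 13.45%.

Directly count primes up to 2756: π(2756) = 402. The PNT approximation gives 2756/ln(2756) ≈ 2756/7.92154 ≈ 347.91. Relative error (π(x) − x/ln(x)) / π(x) ≈ 13.45%; the approximation is known to undercount slightly (Li(x) is a better estimate).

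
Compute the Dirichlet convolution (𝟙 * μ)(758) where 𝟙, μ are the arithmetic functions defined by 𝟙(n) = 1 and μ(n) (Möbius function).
(𝟙 * μ)(758) = 0

Divisors of 758: [1, 2, 379, 758]. For each d | 758:
  d = 1: 𝟙(1) · μ(758/1) = 1 · 1 = 1
  d = 2: 𝟙(2) · μ(758/2) = 1 · -1 = -1
  d = 379: 𝟙(379) · μ(758/379) = 1 · -1 = -1
  d = 758: 𝟙(758) · μ(758/758) = 1 · 1 = 1
Summing: (𝟙 * μ)(758) = 1 + -1 + -1 + 1 = 0.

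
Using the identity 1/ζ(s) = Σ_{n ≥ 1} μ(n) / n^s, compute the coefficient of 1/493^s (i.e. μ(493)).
μ(493) = 1

Factor n = 493 = 17 · 29. μ(n) = 0 if any exponent ≥ 2 (not squarefree); otherwise μ(n) = (−1)^{ω(n)} where ω(n) is the number of distinct prime factors. Applying: μ(493) = 1.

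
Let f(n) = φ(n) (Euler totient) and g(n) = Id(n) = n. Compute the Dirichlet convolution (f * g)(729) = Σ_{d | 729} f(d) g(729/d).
(φ * Id)(729) = 3645

Divisors of 729: [1, 3, 9, 27, 81, 243, 729]. For each d | 729:
  d = 1: φ(1) · Id(729/1) = 1 · 729 = 729
  d = 3: φ(3) · Id(729/3) = 2 · 243 = 486
  d = 9: φ(9) · Id(729/9) = 6 · 81 = 486
  d = 27: φ(27) · Id(729/27) = 18 · 27 = 486
  d = 81: φ(81) · Id(729/81) = 54 · 9 = 486
  d = 243: φ(243) · Id(729/243) = 162 · 3 = 486
  d = 729: φ(729) · Id(729/729) = 486 · 1 = 486
Summing: (φ * Id)(729) = 729 + 486 + 486 + 486 + 486 + 486 + 486 = 3645.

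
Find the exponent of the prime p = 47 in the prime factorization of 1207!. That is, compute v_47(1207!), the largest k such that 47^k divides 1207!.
v_47(1207!) = 25

Legendre's formula: v_p(n!) = Σ_{k ≥ 1} ⌊n / p^k⌋. For p = 47, n = 1207, the terms are:
  ⌊1207/47^1⌋ = ⌊1207/47⌋ = 25
(the next term ⌊1207/47^2⌋ = 0, terminating the sum). Summing: v_47(1207!) = 25 = 25.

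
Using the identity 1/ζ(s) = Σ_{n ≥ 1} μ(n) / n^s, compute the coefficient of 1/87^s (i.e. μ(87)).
μ(87) = 1

Factor n = 87 = 3 · 29. μ(n) = 0 if any exponent ≥ 2 (not squarefree); otherwise μ(n) = (−1)^{ω(n)} where ω(n) is the number of distinct prime factors. Applying: μ(87) = 1.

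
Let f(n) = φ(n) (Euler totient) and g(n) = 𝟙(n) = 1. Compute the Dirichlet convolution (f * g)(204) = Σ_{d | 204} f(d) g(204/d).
(φ * 𝟙)(204) = 204

Divisors of 204: [1, 2, 3, 4, 6, 12, 17, 34, 51, 68, 102, 204]. For each d | 204:
  d = 1: φ(1) · 𝟙(204/1) = 1 · 1 = 1
  d = 2: φ(2) · 𝟙(204/2) = 1 · 1 = 1
  d = 3: φ(3) · 𝟙(204/3) = 2 · 1 = 2
  d = 4: φ(4) · 𝟙(204/4) = 2 · 1 = 2
  d = 6: φ(6) · 𝟙(204/6) = 2 · 1 = 2
  d = 12: φ(12) · 𝟙(204/12) = 4 · 1 = 4
  d = 17: φ(17) · 𝟙(204/17) = 16 · 1 = 16
  d = 34: φ(34) · 𝟙(204/34) = 16 · 1 = 16
  d = 51: φ(51) · 𝟙(204/51) = 32 · 1 = 32
  d = 68: φ(68) · 𝟙(204/68) = 32 · 1 = 32
  d = 102: φ(102) · 𝟙(204/102) = 32 · 1 = 32
  d = 204: φ(204) · 𝟙(204/204) = 64 · 1 = 64
Summing: (φ * 𝟙)(204) = 1 + 1 + 2 + 2 + 2 + 4 + 16 + 16 + 32 + 32 + 32 + 64 = 204.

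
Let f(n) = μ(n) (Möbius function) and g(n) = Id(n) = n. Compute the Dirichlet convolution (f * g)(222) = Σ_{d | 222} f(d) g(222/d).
(μ * Id)(222) = 72

Divisors of 222: [1, 2, 3, 6, 37, 74, 111, 222]. For each d | 222:
  d = 1: μ(1) · Id(222/1) = 1 · 222 = 222
  d = 2: μ(2) · Id(222/2) = -1 · 111 = -111
  d = 3: μ(3) · Id(222/3) = -1 · 74 = -74
  d = 6: μ(6) · Id(222/6) = 1 · 37 = 37
  d = 37: μ(37) · Id(222/37) = -1 · 6 = -6
  d = 74: μ(74) · Id(222/74) = 1 · 3 = 3
  d = 111: μ(111) · Id(222/111) = 1 · 2 = 2
  d = 222: μ(222) · Id(222/222) = -1 · 1 = -1
Summing: (μ * Id)(222) = 222 + -111 + -74 + 37 + -6 + 3 + 2 + -1 = 72.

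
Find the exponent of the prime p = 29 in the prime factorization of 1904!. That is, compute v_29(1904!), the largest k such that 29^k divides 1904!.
v_29(1904!) = 67

Legendre's formula: v_p(n!) = Σ_{k ≥ 1} ⌊n / p^k⌋. For p = 29, n = 1904, the terms are:
  ⌊1904/29^1⌋ = ⌊1904/29⌋ = 65
  ⌊1904/29^2⌋ = ⌊1904/841⌋ = 2
(the next term ⌊1904/29^3⌋ = 0, terminating the sum). Summing: v_29(1904!) = 65 + 2 = 67.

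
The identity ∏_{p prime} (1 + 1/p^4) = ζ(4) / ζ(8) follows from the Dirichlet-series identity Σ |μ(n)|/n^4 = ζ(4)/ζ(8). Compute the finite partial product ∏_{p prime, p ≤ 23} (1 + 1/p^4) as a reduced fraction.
∏ = 577447917650941187656457324944/535704058713408612067696280625

The primes p ≤ 23 are [2, 3, 5, 7, 11, 13, 17, 19, 23]. For each, (1 + 1/p^4) = (p^4 + 1)/p^4. Multiplying these fractions over p ∈ [2, 3, 5, 7, 11, 13, 17, 19, 23] gives 577447917650941187656457324944/535704058713408612067696280625. (In the limit P → ∞ this tends to ζ(4)/ζ(8).)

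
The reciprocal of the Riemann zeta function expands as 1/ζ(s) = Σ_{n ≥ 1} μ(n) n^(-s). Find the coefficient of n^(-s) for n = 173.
μ(173) = -1

Factor n = 173 = 173. μ(n) = 0 if any exponent ≥ 2 (not squarefree); otherwise μ(n) = (−1)^{ω(n)} where ω(n) is the number of distinct prime factors. Applying: μ(173) = -1.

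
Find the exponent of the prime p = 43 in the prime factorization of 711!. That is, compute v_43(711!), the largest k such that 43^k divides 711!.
v_43(711!) = 16

Legendre's formula: v_p(n!) = Σ_{k ≥ 1} ⌊n / p^k⌋. For p = 43, n = 711, the terms are:
  ⌊711/43^1⌋ = ⌊711/43⌋ = 16
(the next term ⌊711/43^2⌋ = 0, terminating the sum). Summing: v_43(711!) = 16 = 16.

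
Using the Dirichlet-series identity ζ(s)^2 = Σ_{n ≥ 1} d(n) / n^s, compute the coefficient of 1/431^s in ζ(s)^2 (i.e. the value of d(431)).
d(431) = 2

ζ(s)^2 = (Σ 1/m^s)(Σ 1/k^s). The coefficient of 1/n^s in the product is the number of ordered pairs (m, k) with mk = n, which equals d(n). For n = 431, divisors are [1, 431], so d(431) = 2.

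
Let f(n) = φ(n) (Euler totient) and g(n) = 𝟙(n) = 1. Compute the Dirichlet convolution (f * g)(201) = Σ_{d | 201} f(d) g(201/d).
(φ * 𝟙)(201) = 201

Divisors of 201: [1, 3, 67, 201]. For each d | 201:
  d = 1: φ(1) · 𝟙(201/1) = 1 · 1 = 1
  d = 3: φ(3) · 𝟙(201/3) = 2 · 1 = 2
  d = 67: φ(67) · 𝟙(201/67) = 66 · 1 = 66
  d = 201: φ(201) · 𝟙(201/201) = 132 · 1 = 132
Summing: (φ * 𝟙)(201) = 1 + 2 + 66 + 132 = 201.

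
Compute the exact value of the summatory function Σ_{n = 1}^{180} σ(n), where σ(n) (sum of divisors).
Σ_{n ≤ 180} σ(n) = 26820

Compute σ(n) for each 1 ≤ n ≤ 180: σ(1) = 1, σ(2) = 3, σ(3) = 4, σ(4) = 7, σ(5) = 6, σ(6) = 12, σ(7) = 8, σ(8) = 15, σ(9) = 13, σ(10) = 18, σ(11) = 12, σ(12) = 28, σ(13) = 14, σ(14) = 24, σ(15) = 24, σ(16) = 31, σ(17) = 18, σ(18) = 39, σ(19) = 20, σ(20) = 42, σ(21) = 32, σ(22) = 36, σ(23) = 24, σ(24) = 60, σ(25) = 31, σ(26) = 42, σ(27) = 40, σ(28) = 56, σ(29) = 30, σ(30) = 72, σ(31) = 32, σ(32) = 63, σ(33) = 48, σ(34) = 54, σ(35) = 48, σ(36) = 91, σ(37) = 38, σ(38) = 60, σ(39) = 56, σ(40) = 90, σ(41) = 42, σ(42) = 96, σ(43) = 44, σ(44) = 84, σ(45) = 78, σ(46) = 72, σ(47) = 48, σ(48) = 124, σ(49) = 57, σ(50) = 93, σ(51) = 72, σ(52) = 98, σ(53) = 54, σ(54) = 120, σ(55) = 72, σ(56) = 120, σ(57) = 80, σ(58) = 90, σ(59) = 60, σ(60) = 168, σ(61) = 62, σ(62) = 96, σ(63) = 104, σ(64) = 127, σ(65) = 84, σ(66) = 144, σ(67) = 68, σ(68) = 126, σ(69) = 96, σ(70) = 144, σ(71) = 72, σ(72) = 195, σ(73) = 74, σ(74) = 114, σ(75) = 124, σ(76) = 140, σ(77) = 96, σ(78) = 168, σ(79) = 80, σ(80) = 186, σ(81) = 121, σ(82) = 126, σ(83) = 84, σ(84) = 224, σ(85) = 108, σ(86) = 132, σ(87) = 120, σ(88) = 180, σ(89) = 90, σ(90) = 234, σ(91) = 112, σ(92) = 168, σ(93) = 128, σ(94) = 144, σ(95) = 120, σ(96) = 252, σ(97) = 98, σ(98) = 171, σ(99) = 156, σ(100) = 217, σ(101) = 102, σ(102) = 216, σ(103) = 104, σ(104) = 210, σ(105) = 192, σ(106) = 162, σ(107) = 108, σ(108) = 280, σ(109) = 110, σ(110) = 216, σ(111) = 152, σ(112) = 248, σ(113) = 114, σ(114) = 240, σ(115) = 144, σ(116) = 210, σ(117) = 182, σ(118) = 180, σ(119) = 144, σ(120) = 360, σ(121) = 133, σ(122) = 186, σ(123) = 168, σ(124) = 224, σ(125) = 156, σ(126) = 312, σ(127) = 128, σ(128) = 255, σ(129) = 176, σ(130) = 252, σ(131) = 132, σ(132) = 336, σ(133) = 160, σ(134) = 204, σ(135) = 240, σ(136) = 270, σ(137) = 138, σ(138) = 288, σ(139) = 140, σ(140) = 336, σ(141) = 192, σ(142) = 216, σ(143) = 168, σ(144) = 403, σ(145) = 180, σ(146) = 222, σ(147) = 228, σ(148) = 266, σ(149) = 150, σ(150) = 372, σ(151) = 152, σ(152) = 300, σ(153) = 234, σ(154) = 288, σ(155) = 192, σ(156) = 392, σ(157) = 158, σ(158) = 240, σ(159) = 216, σ(160) = 378, σ(161) = 192, σ(162) = 363, σ(163) = 164, σ(164) = 294, σ(165) = 288, σ(166) = 252, σ(167) = 168, σ(168) = 480, σ(169) = 183, σ(170) = 324, σ(171) = 260, σ(172) = 308, σ(173) = 174, σ(174) = 360, σ(175) = 248, σ(176) = 372, σ(177) = 240, σ(178) = 270, σ(179) = 180, σ(180) = 546. Summing all 180 values: 26820. (Average order: Σ_{n ≤ x} σ(n) ~ (π²/12) x². For x = 180, (π²/12)·180² ≈ 26647.93.)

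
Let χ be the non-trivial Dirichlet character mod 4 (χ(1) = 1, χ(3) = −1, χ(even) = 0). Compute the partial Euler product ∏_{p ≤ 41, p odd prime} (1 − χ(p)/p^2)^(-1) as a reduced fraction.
∏ = 229680782632694823859/250495395975659520000

The odd primes p ≤ 41 are [3, 5, 7, 11, 13, 17, 19, 23, 29, 31, 37, 41]. For each, χ(p) = 1 if p ≡ 1 mod 4, χ(p) = −1 if p ≡ 3 mod 4. Taking (1 − χ(p)/p^2)^(-1) = p^2/(p^2 − χ(p)): (1 − (-1)/3^2)^(-1) · (1 − (1)/5^2)^(-1) · (1 − (-1)/7^2)^(-1) · (1 − (-1)/11^2)^(-1) · (1 − (1)/13^2)^(-1) · (1 − (1)/17^2)^(-1) · (1 − (-1)/19^2)^(-1) · (1 − (-1)/23^2)^(-1) · (1 − (1)/29^2)^(-1) · (1 − (-1)/31^2)^(-1) · (1 − (1)/37^2)^(-1) · (1 − (1)/41^2)^(-1) = 229680782632694823859/250495395975659520000.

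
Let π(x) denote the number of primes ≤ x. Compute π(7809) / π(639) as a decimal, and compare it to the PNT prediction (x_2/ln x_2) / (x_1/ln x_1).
π(7809)/π(639) = 987/115 ≈ 8.5826;  PNT prediction ≈ 8.8078.

π(639) = 115 and π(7809) = 987, so π(7809)/π(639) ≈ 8.5826. The PNT-predicted ratio is (7809/ln(7809)) / (639/ln(639)) ≈ 8.8078. The two agree to within a few percent, as expected.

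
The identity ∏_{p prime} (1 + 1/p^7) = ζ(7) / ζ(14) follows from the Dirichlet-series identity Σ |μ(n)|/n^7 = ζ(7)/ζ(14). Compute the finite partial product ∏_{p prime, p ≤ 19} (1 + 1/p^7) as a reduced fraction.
∏ = 1068826090093603336253543016500022477644576/1060040977976779320486482915314295925421875

The primes p ≤ 19 are [2, 3, 5, 7, 11, 13, 17, 19]. For each, (1 + 1/p^7) = (p^7 + 1)/p^7. Multiplying these fractions over p ∈ [2, 3, 5, 7, 11, 13, 17, 19] gives 1068826090093603336253543016500022477644576/1060040977976779320486482915314295925421875. (In the limit P → ∞ this tends to ζ(7)/ζ(14).)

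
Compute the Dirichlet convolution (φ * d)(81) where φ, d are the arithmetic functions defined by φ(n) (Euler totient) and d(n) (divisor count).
(φ * d)(81) = 121

Divisors of 81: [1, 3, 9, 27, 81]. For each d | 81:
  d = 1: φ(1) · d(81/1) = 1 · 5 = 5
  d = 3: φ(3) · d(81/3) = 2 · 4 = 8
  d = 9: φ(9) · d(81/9) = 6 · 3 = 18
  d = 27: φ(27) · d(81/27) = 18 · 2 = 36
  d = 81: φ(81) · d(81/81) = 54 · 1 = 54
Summing: (φ * d)(81) = 5 + 8 + 18 + 36 + 54 = 121.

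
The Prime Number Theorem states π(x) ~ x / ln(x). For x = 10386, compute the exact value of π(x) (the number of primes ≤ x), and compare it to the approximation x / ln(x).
π(10386) = 1272;  x/ln(x) ≈ 1123.03;  relative error ≈ 11.71%.

Directly count primes up to 10386: π(10386) = 1272. The PNT approximation gives 10386/ln(10386) ≈ 10386/9.24821 ≈ 1123.03. Relative error (π(x) − x/ln(x)) / π(x) ≈ 11.71%; the approximation is known to undercount slightly (Li(x) is a better estimate).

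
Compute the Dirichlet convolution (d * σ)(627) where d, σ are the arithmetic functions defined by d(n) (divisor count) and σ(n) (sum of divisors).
(d * σ)(627) = 1848

Divisors of 627: [1, 3, 11, 19, 33, 57, 209, 627]. For each d | 627:
  d = 1: d(1) · σ(627/1) = 1 · 960 = 960
  d = 3: d(3) · σ(627/3) = 2 · 240 = 480
  d = 11: d(11) · σ(627/11) = 2 · 80 = 160
  d = 19: d(19) · σ(627/19) = 2 · 48 = 96
  d = 33: d(33) · σ(627/33) = 4 · 20 = 80
  d = 57: d(57) · σ(627/57) = 4 · 12 = 48
  d = 209: d(209) · σ(627/209) = 4 · 4 = 16
  d = 627: d(627) · σ(627/627) = 8 · 1 = 8
Summing: (d * σ)(627) = 960 + 480 + 160 + 96 + 80 + 48 + 16 + 8 = 1848.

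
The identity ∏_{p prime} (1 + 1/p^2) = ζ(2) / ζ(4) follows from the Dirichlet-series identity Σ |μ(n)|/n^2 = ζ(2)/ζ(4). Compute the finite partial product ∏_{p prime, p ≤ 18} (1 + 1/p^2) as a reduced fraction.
∏ = 17690000/11792781

The primes p ≤ 18 are [2, 3, 5, 7, 11, 13, 17]. For each, (1 + 1/p^2) = (p^2 + 1)/p^2. Multiplying these fractions over p ∈ [2, 3, 5, 7, 11, 13, 17] gives 17690000/11792781. (In the limit P → ∞ this tends to ζ(2)/ζ(4).)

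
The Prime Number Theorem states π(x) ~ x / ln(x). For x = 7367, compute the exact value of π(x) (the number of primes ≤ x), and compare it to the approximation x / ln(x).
π(7367) = 937;  x/ln(x) ≈ 827.31;  relative error ≈ 11.71%.

Directly count primes up to 7367: π(7367) = 937. The PNT approximation gives 7367/ln(7367) ≈ 7367/8.90477 ≈ 827.31. Relative error (π(x) − x/ln(x)) / π(x) ≈ 11.71%; the approximation is known to undercount slightly (Li(x) is a better estimate).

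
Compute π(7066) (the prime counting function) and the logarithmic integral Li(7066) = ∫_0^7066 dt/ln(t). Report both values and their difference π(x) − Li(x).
π(7066) = 907;  Li(7066) ≈ 921.78;  π(x) − Li(x) ≈ -14.78.

Direct count of primes ≤ 7066 gives π(7066) = 907. Numerical evaluation of the logarithmic integral gives Li(7066) ≈ 921.78. The difference π(x) − Li(x) ≈ -14.78 is typically negative for small/moderate x (Li(x) overestimates), though Littlewood's theorem shows this sign changes infinitely often.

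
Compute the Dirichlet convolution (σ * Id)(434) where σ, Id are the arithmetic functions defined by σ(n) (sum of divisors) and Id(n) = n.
(σ * Id)(434) = 4725

Divisors of 434: [1, 2, 7, 14, 31, 62, 217, 434]. For each d | 434:
  d = 1: σ(1) · Id(434/1) = 1 · 434 = 434
  d = 2: σ(2) · Id(434/2) = 3 · 217 = 651
  d = 7: σ(7) · Id(434/7) = 8 · 62 = 496
  d = 14: σ(14) · Id(434/14) = 24 · 31 = 744
  d = 31: σ(31) · Id(434/31) = 32 · 14 = 448
  d = 62: σ(62) · Id(434/62) = 96 · 7 = 672
  d = 217: σ(217) · Id(434/217) = 256 · 2 = 512
  d = 434: σ(434) · Id(434/434) = 768 · 1 = 768
Summing: (σ * Id)(434) = 434 + 651 + 496 + 744 + 448 + 672 + 512 + 768 = 4725.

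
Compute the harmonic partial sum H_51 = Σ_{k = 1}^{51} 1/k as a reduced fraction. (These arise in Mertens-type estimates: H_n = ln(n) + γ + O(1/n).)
H_51 = 14004003155738682347159/3099044504245996706400

Direct summation: H_51 = 1 + 1/2 + ... + 1/51. The least common denominator is lcm(1, ..., 51) = 3099044504245996706400; over this denominator the numerator is 3099044504245996706400 + 1549522252122998353200 + 1033014834748665568800 + 774761126061499176600 + 619808900849199341280 + 516507417374332784400 + 442720643463713815200 + 387380563030749588300 + 344338278249555189600 + 309904450424599670640 + 281731318567817882400 + 258253708687166392200 + 238388038788153592800 + 221360321731856907600 + 206602966949733113760 + 193690281515374794150 + 182296735543882159200 + 172169139124777594800 + 163107605486631405600 + 154952225212299835320 + 147573547821237938400 + 140865659283908941200 + 134741065401999856800 + 129126854343583196100 + 123961780169839868256 + 119194019394076796400 + 114779426083185063200 + 110680160865928453800 + 106863603594689541600 + 103301483474866556880 + 99969177556322474400 + 96845140757687397075 + 93910439522605960800 + 91148367771941079600 + 88544128692742763040 + 86084569562388797400 + 83757959574216127200 + 81553802743315702800 + 79462679596051197600 + 77476112606149917660 + 75586451323073090400 + 73786773910618969200 + 72070802424325504800 + 70432829641954470600 + 68867655649911037920 + 67370532700999928400 + 65937117111616951200 + 64563427171791598050 + 63245806209101973600 + 61980890084919934128 + 60765578514627386400 = 14004003155738682347159, so H_51 = 14004003155738682347159/3099044504245996706400 (already in lowest terms) ≈ 4.51881. (The PNT-adjacent estimate ln(51) + γ ≈ 4.50904 matches within O(1/n).)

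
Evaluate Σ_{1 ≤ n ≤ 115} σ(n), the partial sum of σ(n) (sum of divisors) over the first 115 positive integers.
Σ_{n ≤ 115} σ(n) = 10897

Compute σ(n) for each 1 ≤ n ≤ 115: σ(1) = 1, σ(2) = 3, σ(3) = 4, σ(4) = 7, σ(5) = 6, σ(6) = 12, σ(7) = 8, σ(8) = 15, σ(9) = 13, σ(10) = 18, σ(11) = 12, σ(12) = 28, σ(13) = 14, σ(14) = 24, σ(15) = 24, σ(16) = 31, σ(17) = 18, σ(18) = 39, σ(19) = 20, σ(20) = 42, σ(21) = 32, σ(22) = 36, σ(23) = 24, σ(24) = 60, σ(25) = 31, σ(26) = 42, σ(27) = 40, σ(28) = 56, σ(29) = 30, σ(30) = 72, σ(31) = 32, σ(32) = 63, σ(33) = 48, σ(34) = 54, σ(35) = 48, σ(36) = 91, σ(37) = 38, σ(38) = 60, σ(39) = 56, σ(40) = 90, σ(41) = 42, σ(42) = 96, σ(43) = 44, σ(44) = 84, σ(45) = 78, σ(46) = 72, σ(47) = 48, σ(48) = 124, σ(49) = 57, σ(50) = 93, σ(51) = 72, σ(52) = 98, σ(53) = 54, σ(54) = 120, σ(55) = 72, σ(56) = 120, σ(57) = 80, σ(58) = 90, σ(59) = 60, σ(60) = 168, σ(61) = 62, σ(62) = 96, σ(63) = 104, σ(64) = 127, σ(65) = 84, σ(66) = 144, σ(67) = 68, σ(68) = 126, σ(69) = 96, σ(70) = 144, σ(71) = 72, σ(72) = 195, σ(73) = 74, σ(74) = 114, σ(75) = 124, σ(76) = 140, σ(77) = 96, σ(78) = 168, σ(79) = 80, σ(80) = 186, σ(81) = 121, σ(82) = 126, σ(83) = 84, σ(84) = 224, σ(85) = 108, σ(86) = 132, σ(87) = 120, σ(88) = 180, σ(89) = 90, σ(90) = 234, σ(91) = 112, σ(92) = 168, σ(93) = 128, σ(94) = 144, σ(95) = 120, σ(96) = 252, σ(97) = 98, σ(98) = 171, σ(99) = 156, σ(100) = 217, σ(101) = 102, σ(102) = 216, σ(103) = 104, σ(104) = 210, σ(105) = 192, σ(106) = 162, σ(107) = 108, σ(108) = 280, σ(109) = 110, σ(110) = 216, σ(111) = 152, σ(112) = 248, σ(113) = 114, σ(114) = 240, σ(115) = 144. Summing all 115 values: 10897. (Average order: Σ_{n ≤ x} σ(n) ~ (π²/12) x². For x = 115, (π²/12)·115² ≈ 10877.13.)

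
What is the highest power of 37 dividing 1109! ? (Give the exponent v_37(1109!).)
v_37(1109!) = 29

Legendre's formula: v_p(n!) = Σ_{k ≥ 1} ⌊n / p^k⌋. For p = 37, n = 1109, the terms are:
  ⌊1109/37^1⌋ = ⌊1109/37⌋ = 29
(the next term ⌊1109/37^2⌋ = 0, terminating the sum). Summing: v_37(1109!) = 29 = 29.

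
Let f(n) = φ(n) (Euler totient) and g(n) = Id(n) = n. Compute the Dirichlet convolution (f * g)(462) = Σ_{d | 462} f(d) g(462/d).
(φ * Id)(462) = 4095

Divisors of 462: [1, 2, 3, 6, 7, 11, 14, 21, 22, 33, 42, 66, 77, 154, 231, 462]. For each d | 462:
  d = 1: φ(1) · Id(462/1) = 1 · 462 = 462
  d = 2: φ(2) · Id(462/2) = 1 · 231 = 231
  d = 3: φ(3) · Id(462/3) = 2 · 154 = 308
  d = 6: φ(6) · Id(462/6) = 2 · 77 = 154
  d = 7: φ(7) · Id(462/7) = 6 · 66 = 396
  d = 11: φ(11) · Id(462/11) = 10 · 42 = 420
  d = 14: φ(14) · Id(462/14) = 6 · 33 = 198
  d = 21: φ(21) · Id(462/21) = 12 · 22 = 264
  d = 22: φ(22) · Id(462/22) = 10 · 21 = 210
  d = 33: φ(33) · Id(462/33) = 20 · 14 = 280
  d = 42: φ(42) · Id(462/42) = 12 · 11 = 132
  d = 66: φ(66) · Id(462/66) = 20 · 7 = 140
  d = 77: φ(77) · Id(462/77) = 60 · 6 = 360
  d = 154: φ(154) · Id(462/154) = 60 · 3 = 180
  d = 231: φ(231) · Id(462/231) = 120 · 2 = 240
  d = 462: φ(462) · Id(462/462) = 120 · 1 = 120
Summing: (φ * Id)(462) = 462 + 231 + 308 + 154 + 396 + 420 + 198 + 264 + 210 + 280 + 132 + 140 + 360 + 180 + 240 + 120 = 4095.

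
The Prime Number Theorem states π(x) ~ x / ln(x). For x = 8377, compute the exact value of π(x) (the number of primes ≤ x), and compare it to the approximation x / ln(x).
π(8377) = 1049;  x/ln(x) ≈ 927.35;  relative error ≈ 11.60%.

Directly count primes up to 8377: π(8377) = 1049. The PNT approximation gives 8377/ln(8377) ≈ 8377/9.03325 ≈ 927.35. Relative error (π(x) − x/ln(x)) / π(x) ≈ 11.60%; the approximation is known to undercount slightly (Li(x) is a better estimate).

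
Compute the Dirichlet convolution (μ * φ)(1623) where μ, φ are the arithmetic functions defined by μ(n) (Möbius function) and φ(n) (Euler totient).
(μ * φ)(1623) = 539

Divisors of 1623: [1, 3, 541, 1623]. For each d | 1623:
  d = 1: μ(1) · φ(1623/1) = 1 · 1080 = 1080
  d = 3: μ(3) · φ(1623/3) = -1 · 540 = -540
  d = 541: μ(541) · φ(1623/541) = -1 · 2 = -2
  d = 1623: μ(1623) · φ(1623/1623) = 1 · 1 = 1
Summing: (μ * φ)(1623) = 1080 + -540 + -2 + 1 = 539.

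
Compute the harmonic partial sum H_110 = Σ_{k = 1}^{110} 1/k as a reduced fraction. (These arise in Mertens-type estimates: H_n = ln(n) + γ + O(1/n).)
H_110 = 812425573941376284756780362571245808659649778037/153803387341307877636928566091115101174034840640

Direct summation: H_110 = 1 + 1/2 + ... + 1/110. The least common denominator is lcm(1, ..., 110) = 8459186303771933270031071135011330564571916235200; over this denominator the numerator is 8459186303771933270031071135011330564571916235200 + 4229593151885966635015535567505665282285958117600 + 2819728767923977756677023711670443521523972078400 + 2114796575942983317507767783752832641142979058800 + 1691837260754386654006214227002266112914383247040 + 1409864383961988878338511855835221760761986039200 + 1208455186253133324290153019287332937795988033600 + 1057398287971491658753883891876416320571489529400 + 939909589307992585559007903890147840507990692800 + 845918630377193327003107113501133056457191623520 + 769016936706539388184642830455575505870174203200 + 704932191980994439169255927917610880380993019600 + 650706638751687174617774702693179274197839710400 + 604227593126566662145076509643666468897994016800 + 563945753584795551335404742334088704304794415680 + 528699143985745829376941945938208160285744764700 + 497599194339525486472415949118313562621877425600 + 469954794653996292779503951945073920253995346400 + 445220331777470172106898480790070029714311380800 + 422959315188596663501553556750566528228595811760 + 402818395417711108096717673095777645931996011200 + 384508468353269694092321415227787752935087101600 + 367790708859649272610046571087449154981387662400 + 352466095990497219584627963958805440190496509800 + 338367452150877330801242845400453222582876649408 + 325353319375843587308887351346589637098919855200 + 313303196435997528519669301296715946835996897600 + 302113796563283331072538254821833234448997008400 + 291696079440411492070036935690045881536962628800 + 281972876792397775667702371167044352152397207840 + 272876977541030105484873262419720340792642459200 + 264349571992872914688470972969104080142872382350 + 256338978902179796061547610151858501956724734400 + 248799597169762743236207974559156781310938712800 + 241691037250626664858030603857466587559197606720 + 234977397326998146389751975972536960126997673200 + 228626656858700899190028949594900826069511249600 + 222610165888735086053449240395035014857155690400 + 216902212917229058205924900897726424732613236800 + 211479657594298331750776778375283264114297905880 + 206321617165169104147099295975886111331022347200 + 201409197708855554048358836547888822965998005600 + 196725262878417052791420258953751873594695726400 + 192254234176634847046160707613893876467543550800 + 187981917861598517111801580778029568101598138560 + 183895354429824636305023285543724577490693831200 + 179982687314296452553852577340666607756849281600 + 176233047995248609792313981979402720095248254900 + 172636455179019046327164717041047562542284004800 + 169183726075438665400621422700226611291438324704 + 165866398113175162157471983039437854207292475200 + 162676659687921793654443675673294818549459927600 + 159607288750413835283605115754930765369281438400 + 156651598217998764259834650648357973417998448800 + 153803387341307877636928566091115101174034840640 + 151056898281641665536269127410916617224498504200 + 148406777259156724035632826930023343238103793600 + 145848039720205746035018467845022940768481314400 + 143376039046981919831035103983242890924947732800 + 140986438396198887833851185583522176076198603920 + 138675185307736610984115920246087386304457643200 + 136438488770515052742436631209860170396321229600 + 134272798472570369365572557698592548643998670400 + 132174785996436457344235486484552040071436191175 + 130141327750337434923554940538635854839567942080 + 128169489451089898030773805075929250978362367200 + 126256511996596018955687628880766127829431585600 + 124399798584881371618103987279578390655469356400 + 122596902953216424203348857029149718327129220800 + 120845518625313332429015301928733293779598803360 + 119143469067210327746916494859314514993970651200 + 117488698663499073194875987986268480063498836600 + 115879264435231962603165358013853843350300222400 + 114313328429350449595014474797450413034755624800 + 112789150716959110267080948466817740860958883136 + 111305082944367543026724620197517507428577845200 + 109859562386648484026377547207939357981453457600 + 108451106458614529102962450448863212366306618400 + 107078307642682699620646470063434564108505268800 + 105739828797149165875388389187641632057148952940 + 104434398811999176173223100432238648945332299200 + 103160808582584552073549647987943055665511173600 + 101917907274360641807603266686883500777974894400 + 100704598854427777024179418273944411482999002800 + 99519838867905097294483189823662712524375485120 + 98362631439208526395710129476875936797347863200 + 97232026480137164023345645230015293845654209600 + 96127117088317423523080353806946938233771775400 + 95047037121032958090236754325970006343504676800 + 93990958930799258555900790389014784050799069280 + 92958091250241024945396386099025610599691387200 + 91947677214912318152511642771862288745346915600 + 90958992513676701828291087473240113597547486400 + 89991343657148226276926288670333303878424640800 + 89044066355494034421379696158014005942862276160 + 88116523997624304896156990989701360047624127450 + 87208106224452920309598671494962170768782641600 + 86318227589509523163582358520523781271142002400 + 85446326300726598687182536717286167318908244800 + 84591863037719332700310711350113305645719162352 + 83754319839326071980505654802092381827444715200 + 82933199056587581078735991519718927103646237600 + 82128022366717798738165739174867287034678798400 + 81338329843960896827221837836647409274729963800 + 80563679083542221619343534619155529186399202240 + 79803644375206917641802557877465382684640719200 + 79057815923102180093748328364591874435251553600 + 78325799108999382129917325324178986708999224400 + 77607213796072782293863037935883766647448772800 + 76901693670653938818464283045557550587017420320 = 44683406566775695661622919941418519476280737792035, so H_110 = 44683406566775695661622919941418519476280737792035/8459186303771933270031071135011330564571916235200; reducing by gcd(44683406566775695661622919941418519476280737792035, 8459186303771933270031071135011330564571916235200) = 55 gives 812425573941376284756780362571245808659649778037/153803387341307877636928566091115101174034840640 ≈ 5.28223. (The PNT-adjacent estimate ln(110) + γ ≈ 5.27770 matches within O(1/n).)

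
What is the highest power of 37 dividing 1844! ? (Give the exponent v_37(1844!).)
v_37(1844!) = 50

Legendre's formula: v_p(n!) = Σ_{k ≥ 1} ⌊n / p^k⌋. For p = 37, n = 1844, the terms are:
  ⌊1844/37^1⌋ = ⌊1844/37⌋ = 49
  ⌊1844/37^2⌋ = ⌊1844/1369⌋ = 1
(the next term ⌊1844/37^3⌋ = 0, terminating the sum). Summing: v_37(1844!) = 49 + 1 = 50.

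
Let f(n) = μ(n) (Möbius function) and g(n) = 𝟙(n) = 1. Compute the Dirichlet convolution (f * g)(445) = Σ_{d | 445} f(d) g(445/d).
(μ * 𝟙)(445) = 0

Divisors of 445: [1, 5, 89, 445]. For each d | 445:
  d = 1: μ(1) · 𝟙(445/1) = 1 · 1 = 1
  d = 5: μ(5) · 𝟙(445/5) = -1 · 1 = -1
  d = 89: μ(89) · 𝟙(445/89) = -1 · 1 = -1
  d = 445: μ(445) · 𝟙(445/445) = 1 · 1 = 1
Summing: (μ * 𝟙)(445) = 1 + -1 + -1 + 1 = 0.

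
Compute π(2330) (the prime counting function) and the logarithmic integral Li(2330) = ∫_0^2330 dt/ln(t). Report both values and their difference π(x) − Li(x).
π(2330) = 344;  Li(2330) ≈ 357.78;  π(x) − Li(x) ≈ -13.78.

Direct count of primes ≤ 2330 gives π(2330) = 344. Numerical evaluation of the logarithmic integral gives Li(2330) ≈ 357.78. The difference π(x) − Li(x) ≈ -13.78 is typically negative for small/moderate x (Li(x) overestimates), though Littlewood's theorem shows this sign changes infinitely often.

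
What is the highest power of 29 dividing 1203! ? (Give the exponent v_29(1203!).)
v_29(1203!) = 42

Legendre's formula: v_p(n!) = Σ_{k ≥ 1} ⌊n / p^k⌋. For p = 29, n = 1203, the terms are:
  ⌊1203/29^1⌋ = ⌊1203/29⌋ = 41
  ⌊1203/29^2⌋ = ⌊1203/841⌋ = 1
(the next term ⌊1203/29^3⌋ = 0, terminating the sum). Summing: v_29(1203!) = 41 + 1 = 42.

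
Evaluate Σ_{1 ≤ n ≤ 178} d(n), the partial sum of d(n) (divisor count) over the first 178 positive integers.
Σ_{n ≤ 178} d(n) = 951

Compute d(n) for each 1 ≤ n ≤ 178: d(1) = 1, d(2) = 2, d(3) = 2, d(4) = 3, d(5) = 2, d(6) = 4, d(7) = 2, d(8) = 4, d(9) = 3, d(10) = 4, d(11) = 2, d(12) = 6, d(13) = 2, d(14) = 4, d(15) = 4, d(16) = 5, d(17) = 2, d(18) = 6, d(19) = 2, d(20) = 6, d(21) = 4, d(22) = 4, d(23) = 2, d(24) = 8, d(25) = 3, d(26) = 4, d(27) = 4, d(28) = 6, d(29) = 2, d(30) = 8, d(31) = 2, d(32) = 6, d(33) = 4, d(34) = 4, d(35) = 4, d(36) = 9, d(37) = 2, d(38) = 4, d(39) = 4, d(40) = 8, d(41) = 2, d(42) = 8, d(43) = 2, d(44) = 6, d(45) = 6, d(46) = 4, d(47) = 2, d(48) = 10, d(49) = 3, d(50) = 6, d(51) = 4, d(52) = 6, d(53) = 2, d(54) = 8, d(55) = 4, d(56) = 8, d(57) = 4, d(58) = 4, d(59) = 2, d(60) = 12, d(61) = 2, d(62) = 4, d(63) = 6, d(64) = 7, d(65) = 4, d(66) = 8, d(67) = 2, d(68) = 6, d(69) = 4, d(70) = 8, d(71) = 2, d(72) = 12, d(73) = 2, d(74) = 4, d(75) = 6, d(76) = 6, d(77) = 4, d(78) = 8, d(79) = 2, d(80) = 10, d(81) = 5, d(82) = 4, d(83) = 2, d(84) = 12, d(85) = 4, d(86) = 4, d(87) = 4, d(88) = 8, d(89) = 2, d(90) = 12, d(91) = 4, d(92) = 6, d(93) = 4, d(94) = 4, d(95) = 4, d(96) = 12, d(97) = 2, d(98) = 6, d(99) = 6, d(100) = 9, d(101) = 2, d(102) = 8, d(103) = 2, d(104) = 8, d(105) = 8, d(106) = 4, d(107) = 2, d(108) = 12, d(109) = 2, d(110) = 8, d(111) = 4, d(112) = 10, d(113) = 2, d(114) = 8, d(115) = 4, d(116) = 6, d(117) = 6, d(118) = 4, d(119) = 4, d(120) = 16, d(121) = 3, d(122) = 4, d(123) = 4, d(124) = 6, d(125) = 4, d(126) = 12, d(127) = 2, d(128) = 8, d(129) = 4, d(130) = 8, d(131) = 2, d(132) = 12, d(133) = 4, d(134) = 4, d(135) = 8, d(136) = 8, d(137) = 2, d(138) = 8, d(139) = 2, d(140) = 12, d(141) = 4, d(142) = 4, d(143) = 4, d(144) = 15, d(145) = 4, d(146) = 4, d(147) = 6, d(148) = 6, d(149) = 2, d(150) = 12, d(151) = 2, d(152) = 8, d(153) = 6, d(154) = 8, d(155) = 4, d(156) = 12, d(157) = 2, d(158) = 4, d(159) = 4, d(160) = 12, d(161) = 4, d(162) = 10, d(163) = 2, d(164) = 6, d(165) = 8, d(166) = 4, d(167) = 2, d(168) = 16, d(169) = 3, d(170) = 8, d(171) = 6, d(172) = 6, d(173) = 2, d(174) = 8, d(175) = 6, d(176) = 10, d(177) = 4, d(178) = 4. Summing all 178 values: 951. (Dirichlet's divisor formula: Σ_{n ≤ x} d(n) = x ln(x) + (2γ − 1) x + O(√x). For x = 178, the asymptotic estimate is ≈ 949.85.)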